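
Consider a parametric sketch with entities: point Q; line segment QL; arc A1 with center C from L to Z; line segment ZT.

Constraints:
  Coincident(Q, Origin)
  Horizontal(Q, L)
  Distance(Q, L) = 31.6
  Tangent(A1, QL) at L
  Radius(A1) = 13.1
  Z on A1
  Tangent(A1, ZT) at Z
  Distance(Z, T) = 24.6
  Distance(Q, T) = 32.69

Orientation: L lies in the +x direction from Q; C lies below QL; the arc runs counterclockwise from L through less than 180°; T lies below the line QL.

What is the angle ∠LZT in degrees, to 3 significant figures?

146°

Q is at the origin; Q and L share the same y with |QL| = 31.6 and L on the +x side, so L = (31.6, 0.00). Since A1 is tangent to QL there, CL ⟂ QL, so C = L + (0, -13.1) = (31.6, -13.1). Since CZ ⟂ ZT (tangency), |CT| = √(13.1² + 24.6²) = 27.9 regardless of where Z sits on A1. So T lies on both circle(Q, 32.69) and circle(C, 27.9); the below-QL intersection is T = (10.3, -31.0). Z is the foot of the tangent from T: Z = (19.4, -8.21).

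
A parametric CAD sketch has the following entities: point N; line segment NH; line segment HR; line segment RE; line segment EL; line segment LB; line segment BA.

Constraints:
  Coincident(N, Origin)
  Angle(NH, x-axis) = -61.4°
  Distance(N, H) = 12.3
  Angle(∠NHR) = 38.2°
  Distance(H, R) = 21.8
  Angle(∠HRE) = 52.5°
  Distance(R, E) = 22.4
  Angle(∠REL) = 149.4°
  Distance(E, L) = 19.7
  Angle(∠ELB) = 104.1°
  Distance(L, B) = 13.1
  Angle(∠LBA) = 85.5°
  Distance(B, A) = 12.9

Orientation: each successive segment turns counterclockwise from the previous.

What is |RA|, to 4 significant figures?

29.65

∠ELB = 104.1° gives LB at -45.60° from the x-axis; with |LB| = 13.1, B = (-11.40, -25.94). ∠LBA = 85.5° gives BA at 48.90° from the x-axis; with |BA| = 12.9, A = (-2.920, -16.22). Then |RA| = |A − R| = 29.65.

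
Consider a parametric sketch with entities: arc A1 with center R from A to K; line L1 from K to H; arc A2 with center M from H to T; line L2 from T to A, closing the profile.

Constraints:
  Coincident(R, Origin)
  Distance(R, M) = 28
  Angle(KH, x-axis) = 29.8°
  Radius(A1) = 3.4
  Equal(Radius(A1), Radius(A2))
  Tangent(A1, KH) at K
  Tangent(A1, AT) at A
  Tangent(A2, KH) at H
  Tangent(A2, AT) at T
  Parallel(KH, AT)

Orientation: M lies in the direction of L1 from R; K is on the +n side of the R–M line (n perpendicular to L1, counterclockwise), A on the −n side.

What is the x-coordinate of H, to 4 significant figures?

22.61

Tangency of A1 to both parallel lines with radius 3.4 puts K and A at R ± 3.4·n: K = (-1.690, 2.950), A = (1.690, -2.950). Equal radii place H and T the same way about M: H = M + 3.4·n = (22.61, 16.87), T = M − 3.4·n = (25.99, 10.96). So H.x = 22.61.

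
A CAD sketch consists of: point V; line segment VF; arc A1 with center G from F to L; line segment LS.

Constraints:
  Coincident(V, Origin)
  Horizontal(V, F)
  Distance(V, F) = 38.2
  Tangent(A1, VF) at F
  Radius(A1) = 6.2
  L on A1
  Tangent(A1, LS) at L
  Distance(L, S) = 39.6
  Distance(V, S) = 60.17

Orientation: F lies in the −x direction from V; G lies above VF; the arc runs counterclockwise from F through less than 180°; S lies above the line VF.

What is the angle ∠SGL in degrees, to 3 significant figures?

81.1°

Checks: |GL| = 6.200 ✓; ∠(GL, LS) = 90.00° ✓; |LS| = 39.60 ✓; |VS| = 60.17 ✓.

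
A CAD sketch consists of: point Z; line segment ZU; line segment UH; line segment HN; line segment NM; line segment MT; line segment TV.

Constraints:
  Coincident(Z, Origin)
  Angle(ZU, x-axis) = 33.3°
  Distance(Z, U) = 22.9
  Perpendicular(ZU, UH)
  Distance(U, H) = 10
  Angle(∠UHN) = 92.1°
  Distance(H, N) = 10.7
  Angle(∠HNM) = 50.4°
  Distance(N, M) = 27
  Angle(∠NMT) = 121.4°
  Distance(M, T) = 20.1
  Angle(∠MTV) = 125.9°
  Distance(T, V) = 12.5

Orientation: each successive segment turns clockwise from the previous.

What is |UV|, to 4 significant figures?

32.00

Z is at the origin; ZU runs at 33.3° with length 22.9, so U = (19.14, 12.57). ZU is perpendicular to UH, so UH runs at -56.70°; with |UH| = 10.0, H = (24.63, 4.215). ∠UHN = 92.1° gives HN at -144.6° from the x-axis; with |HN| = 10.7, N = (15.91, -1.984). ∠HNM = 50.4° gives NM at 85.80° from the x-axis; with |NM| = 27.0, M = (17.89, 24.94). ∠NMT = 121.4° gives MT at 27.20° from the x-axis; with |MT| = 20.1, T = (35.76, 34.13). ∠MTV = 125.9° gives TV at -26.90° from the x-axis; with |TV| = 12.5, V = (46.91, 28.48). Then |UV| = |V − U| = 32.00.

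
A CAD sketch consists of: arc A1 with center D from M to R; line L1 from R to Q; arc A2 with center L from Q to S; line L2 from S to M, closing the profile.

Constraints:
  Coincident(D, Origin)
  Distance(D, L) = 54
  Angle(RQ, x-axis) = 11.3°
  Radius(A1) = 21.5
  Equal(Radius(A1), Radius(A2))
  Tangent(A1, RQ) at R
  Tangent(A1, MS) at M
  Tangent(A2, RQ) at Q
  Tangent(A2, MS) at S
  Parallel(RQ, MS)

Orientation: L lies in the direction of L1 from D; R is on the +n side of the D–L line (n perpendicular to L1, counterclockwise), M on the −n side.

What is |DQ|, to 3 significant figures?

58.1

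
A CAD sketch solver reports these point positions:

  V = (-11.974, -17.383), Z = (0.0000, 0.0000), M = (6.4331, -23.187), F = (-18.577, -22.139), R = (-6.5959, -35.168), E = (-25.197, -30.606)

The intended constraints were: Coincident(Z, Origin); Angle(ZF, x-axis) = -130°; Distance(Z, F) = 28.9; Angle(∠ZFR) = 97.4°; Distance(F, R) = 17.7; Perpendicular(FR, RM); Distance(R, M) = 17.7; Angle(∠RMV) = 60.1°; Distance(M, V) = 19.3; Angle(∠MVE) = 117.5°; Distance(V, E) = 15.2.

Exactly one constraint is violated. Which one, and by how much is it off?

Distance(V, E) = 15.2 — off by 3.50.

Z = (0.00, 0.00) ✓; ZF at -130.0° ✓; |ZF| = 28.90 ✓; ∠ZFR = 97.40° ✓; |FR| = 17.70 ✓; ∠(FR, RM) = 90.00° ✓; |RM| = 17.70 ✓; ∠RMV = 60.10° ✓; |MV| = 19.30 ✓; ∠MVE = 117.5° ✓; |VE| = 18.70 ✗.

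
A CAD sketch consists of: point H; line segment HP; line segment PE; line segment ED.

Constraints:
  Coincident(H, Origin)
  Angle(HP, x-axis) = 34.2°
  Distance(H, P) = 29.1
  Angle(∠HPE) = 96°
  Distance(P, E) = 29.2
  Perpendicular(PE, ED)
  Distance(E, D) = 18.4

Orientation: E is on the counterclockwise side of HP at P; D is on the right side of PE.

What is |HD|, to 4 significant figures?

57.28

H is at the origin; HP runs at 34.2° with length 29.1, so P = 29.1·(cos 34.2°, sin 34.2°) = (24.07, 16.36). ∠HPE = 96.0°, so PE runs at 34.2° + (180° − 96.0°) = 118.2° from the x-axis; with |PE| = 29.2, E = P + 29.2·(cos 118.2°, sin 118.2°) = (10.27, 42.09). PE is perpendicular to ED; with |ED| = 18.4 on the right of PE, D = E + 18.4·(0.8813, 0.4726) = (26.49, 50.79). Then |HD| = |D − H| = 57.28.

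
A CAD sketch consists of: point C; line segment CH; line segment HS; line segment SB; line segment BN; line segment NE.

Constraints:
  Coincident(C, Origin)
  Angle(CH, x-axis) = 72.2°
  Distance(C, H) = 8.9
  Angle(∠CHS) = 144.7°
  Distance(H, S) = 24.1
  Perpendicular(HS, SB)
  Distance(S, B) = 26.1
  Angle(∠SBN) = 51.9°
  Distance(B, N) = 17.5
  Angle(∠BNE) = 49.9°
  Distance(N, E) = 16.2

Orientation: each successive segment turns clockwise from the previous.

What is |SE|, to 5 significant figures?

12.169

C is at the origin; CH runs at 72.2° with length 8.9, so H = (2.7207, 8.4740). ∠CHS = 144.7° gives HS at 36.900° from the x-axis; with |HS| = 24.1, S = (21.993, 22.944). HS is perpendicular to SB, so SB runs at -53.100°; with |SB| = 26.1, B = (37.664, 2.0723). ∠SBN = 51.9° gives BN at 178.80° from the x-axis; with |BN| = 17.5, N = (20.168, 2.4388). ∠BNE = 49.9° gives NE at 48.700° from the x-axis; with |NE| = 16.2, E = (30.860, 14.609). Then |SE| = |E − S| = 12.169.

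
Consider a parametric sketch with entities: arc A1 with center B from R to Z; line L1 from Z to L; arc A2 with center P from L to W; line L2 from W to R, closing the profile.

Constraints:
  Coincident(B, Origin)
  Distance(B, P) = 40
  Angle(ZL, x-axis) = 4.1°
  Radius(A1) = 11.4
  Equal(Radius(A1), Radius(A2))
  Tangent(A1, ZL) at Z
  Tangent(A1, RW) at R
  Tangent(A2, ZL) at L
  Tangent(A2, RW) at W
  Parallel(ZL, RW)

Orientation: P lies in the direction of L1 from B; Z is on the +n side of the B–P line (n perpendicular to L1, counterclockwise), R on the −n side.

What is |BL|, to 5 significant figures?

41.593

Tangency of A1 to both parallel lines with radius 11.4 puts Z and R at B ± 11.4·n: Z = (-0.81507, 11.371), R = (0.81507, -11.371). Equal radii place L and W the same way about P: L = P + 11.4·n = (39.083, 14.231), W = P − 11.4·n = (40.713, -8.5109). Then |BL| = |L − B| = 41.593.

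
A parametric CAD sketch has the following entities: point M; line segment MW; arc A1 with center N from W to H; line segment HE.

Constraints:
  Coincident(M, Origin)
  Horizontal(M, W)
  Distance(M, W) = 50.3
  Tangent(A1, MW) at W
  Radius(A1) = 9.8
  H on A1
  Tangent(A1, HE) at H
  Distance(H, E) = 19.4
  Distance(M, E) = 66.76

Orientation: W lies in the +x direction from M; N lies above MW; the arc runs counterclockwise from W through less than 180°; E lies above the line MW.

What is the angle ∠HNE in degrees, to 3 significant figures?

63.2°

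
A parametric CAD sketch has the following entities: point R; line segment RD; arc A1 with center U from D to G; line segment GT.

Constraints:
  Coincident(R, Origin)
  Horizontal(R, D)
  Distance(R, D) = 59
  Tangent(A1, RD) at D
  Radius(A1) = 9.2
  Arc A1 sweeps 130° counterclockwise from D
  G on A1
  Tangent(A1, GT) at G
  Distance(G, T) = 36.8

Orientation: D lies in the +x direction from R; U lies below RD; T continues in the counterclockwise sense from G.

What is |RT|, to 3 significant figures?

87.1

R is at the origin; RD is horizontal with |RD| = 59.0 and D on the +x side, so D = (59.0, 0.00). Since A1 is tangent to RD there, UD ⟂ RD, so U = D + (0, -9.2) = (59.0, -9.20). On A1, D sits at bearing 90° from U; a 130° counterclockwise sweep puts G at bearing 220°, so G = U + 9.2·(cos 220°, sin 220°) = (52.0, -15.1). Tangency of A1 to GT means the radius UG is perpendicular to GT, so GT runs along (−sin 220°, cos 220°); with |GT| = 36.8, T = (75.6, -43.3). Then |RT| = |T − R| = 87.1.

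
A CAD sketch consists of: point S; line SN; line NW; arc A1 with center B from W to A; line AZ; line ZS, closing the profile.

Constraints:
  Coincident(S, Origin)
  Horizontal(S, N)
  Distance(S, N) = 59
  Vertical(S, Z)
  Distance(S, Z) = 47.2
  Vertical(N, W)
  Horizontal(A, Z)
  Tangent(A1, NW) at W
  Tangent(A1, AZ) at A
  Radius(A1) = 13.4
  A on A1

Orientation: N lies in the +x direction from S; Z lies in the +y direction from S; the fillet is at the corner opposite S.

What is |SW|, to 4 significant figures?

68.00

S is at the origin; S and N share the same y with |SN| = 59.0 and N on the +x side, so N = (59.00, 0.000). SZ is vertical with |SZ| = 47.2 and Z on the +y side, so Z = (0.000, 47.20). The virtual corner opposite S is at (59.00, 47.20). A1 meets NW tangentially, so BW is at right angles to NW and tangency of A1 to AZ means the radius BA is perpendicular to AZ, with radius 13.4, so the center B sits 13.4 in from both sides at B = (45.60, 33.80). That places the tangent points at W = (59.00, 33.80) on NW and A = (45.60, 47.20) on AZ. Then |SW| = |W − S| = 68.00.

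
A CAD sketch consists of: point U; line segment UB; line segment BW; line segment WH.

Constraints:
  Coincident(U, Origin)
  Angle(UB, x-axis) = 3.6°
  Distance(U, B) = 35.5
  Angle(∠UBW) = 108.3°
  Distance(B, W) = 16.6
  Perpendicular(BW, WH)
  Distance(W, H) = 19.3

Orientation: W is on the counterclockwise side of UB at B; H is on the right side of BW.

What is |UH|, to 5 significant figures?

59.828

U is at the origin; UB runs at 3.6° with length 35.5, so B = 35.5·(cos 3.6°, sin 3.6°) = (35.430, 2.2291). ∠UBW = 108.3°, so BW runs at 3.6° + (180° − 108.3°) = 75.300° from the x-axis; with |BW| = 16.6, W = B + 16.6·(cos 75.300°, sin 75.300°) = (39.642, 18.286). BW ⟂ WH; with |WH| = 19.3 on the right of BW, H = W + 19.3·(0.96727, -0.25376) = (58.311, 13.388). Then |UH| = |H − U| = 59.828.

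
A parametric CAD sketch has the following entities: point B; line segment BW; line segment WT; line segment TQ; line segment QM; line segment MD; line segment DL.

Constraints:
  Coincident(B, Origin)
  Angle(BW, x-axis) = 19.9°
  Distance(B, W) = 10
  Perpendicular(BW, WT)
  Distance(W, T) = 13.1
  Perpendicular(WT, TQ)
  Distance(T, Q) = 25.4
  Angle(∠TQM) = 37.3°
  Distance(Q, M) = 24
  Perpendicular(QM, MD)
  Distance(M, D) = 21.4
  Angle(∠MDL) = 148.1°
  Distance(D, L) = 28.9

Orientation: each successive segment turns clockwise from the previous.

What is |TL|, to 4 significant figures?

32.63

B is at the origin; BW runs at 19.9° with length 10.0, so W = (9.403, 3.404). BW ⟂ WT, so WT runs at -70.10°; with |WT| = 13.1, T = (13.86, -8.914). WT ⟂ TQ, so TQ runs at -160.1°; with |TQ| = 25.4, Q = (-10.02, -17.56). ∠TQM = 37.3° gives QM at 57.20° from the x-axis; with |QM| = 24.0, M = (2.980, 2.614). QM is perpendicular to MD, so MD runs at -32.80°; with |MD| = 21.4, D = (20.97, -8.979). ∠MDL = 148.1° gives DL at -64.70° from the x-axis; with |DL| = 28.9, L = (33.32, -35.11). Then |TL| = |L − T| = 32.63.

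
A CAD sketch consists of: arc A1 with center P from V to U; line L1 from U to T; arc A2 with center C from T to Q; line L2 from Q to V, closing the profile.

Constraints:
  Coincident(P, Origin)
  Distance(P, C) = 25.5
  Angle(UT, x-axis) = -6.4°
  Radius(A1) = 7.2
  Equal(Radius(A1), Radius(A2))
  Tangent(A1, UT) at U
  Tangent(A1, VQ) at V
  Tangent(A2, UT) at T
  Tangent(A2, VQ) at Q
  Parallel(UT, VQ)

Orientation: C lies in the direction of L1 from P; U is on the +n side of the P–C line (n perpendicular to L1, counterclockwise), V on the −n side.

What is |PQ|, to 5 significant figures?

26.497

The slot axis is L1's direction at -6.4°, so u = (cos -6.4°, sin -6.4°) = (0.99377, -0.11147) and n = (−sin -6.4°, cos -6.4°) = (0.11147, 0.99377). P is at the origin and C lies 25.5 along u from P, so C = 25.5·u = (25.341, -2.8425). Tangency of A1 to both parallel lines with radius 7.2 puts U and V at P ± 7.2·n: U = (0.80258, 7.1551), V = (-0.80258, -7.1551). Equal radii place T and Q the same way about C: T = C + 7.2·n = (26.144, 4.3127), Q = C − 7.2·n = (24.539, -9.9976). Then |PQ| = |Q − P| = 26.497.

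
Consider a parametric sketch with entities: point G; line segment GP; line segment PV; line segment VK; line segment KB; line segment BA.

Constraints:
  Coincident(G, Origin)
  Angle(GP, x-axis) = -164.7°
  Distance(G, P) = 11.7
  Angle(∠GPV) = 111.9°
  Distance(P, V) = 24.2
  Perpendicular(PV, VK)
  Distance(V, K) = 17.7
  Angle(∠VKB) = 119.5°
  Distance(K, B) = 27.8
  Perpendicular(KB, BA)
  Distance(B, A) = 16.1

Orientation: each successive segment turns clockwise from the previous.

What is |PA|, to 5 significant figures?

19.098

G is at the origin; GP runs at -164.7° with length 11.7, so P = (-11.285, -3.0873). ∠GPV = 111.9° gives PV at 127.20° from the x-axis; with |PV| = 24.2, V = (-25.917, 16.189). PV is perpendicular to VK, so VK runs at 37.200°; with |VK| = 17.7, K = (-11.818, 26.890). ∠VKB = 119.5° gives KB at -23.300° from the x-axis; with |KB| = 27.8, B = (13.715, 15.894). KB ⟂ BA, so BA runs at -113.30°; with |BA| = 16.1, A = (7.3465, 1.1070). Then |PA| = |A − P| = 19.098.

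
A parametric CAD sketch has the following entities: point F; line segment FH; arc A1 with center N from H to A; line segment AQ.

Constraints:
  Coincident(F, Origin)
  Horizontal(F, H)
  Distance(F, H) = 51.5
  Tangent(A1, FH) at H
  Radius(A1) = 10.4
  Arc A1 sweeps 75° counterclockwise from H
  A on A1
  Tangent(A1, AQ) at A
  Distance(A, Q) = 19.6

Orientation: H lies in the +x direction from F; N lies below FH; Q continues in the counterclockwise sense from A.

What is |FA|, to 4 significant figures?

42.16

A1 meets FH tangentially, so NH is at right angles to FH, so N = H + (0, -10.4) = (51.50, -10.40). On A1, H sits at bearing 90° from N; a 75° counterclockwise sweep puts A at bearing 165°, so A = N + 10.4·(cos 165°, sin 165°) = (41.45, -7.708). Then |FA| = |A − F| = 42.16.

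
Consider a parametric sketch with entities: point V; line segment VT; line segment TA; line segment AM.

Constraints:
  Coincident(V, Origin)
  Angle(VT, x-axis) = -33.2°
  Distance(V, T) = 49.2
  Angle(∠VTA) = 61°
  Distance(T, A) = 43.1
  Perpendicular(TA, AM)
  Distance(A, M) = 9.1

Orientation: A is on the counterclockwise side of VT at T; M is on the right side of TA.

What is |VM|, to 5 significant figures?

55.571

∠VTA = 61.0°, so TA runs at -33.2° + (180° − 61.0°) = 85.800° from the x-axis; with |TA| = 43.1, A = T + 43.1·(cos 85.800°, sin 85.800°) = (44.325, 16.044). TA ⟂ AM; with |AM| = 9.1 on the right of TA, M = A + 9.1·(0.99731, -0.073238) = (53.401, 15.378). Then |VM| = |M − V| = 55.571.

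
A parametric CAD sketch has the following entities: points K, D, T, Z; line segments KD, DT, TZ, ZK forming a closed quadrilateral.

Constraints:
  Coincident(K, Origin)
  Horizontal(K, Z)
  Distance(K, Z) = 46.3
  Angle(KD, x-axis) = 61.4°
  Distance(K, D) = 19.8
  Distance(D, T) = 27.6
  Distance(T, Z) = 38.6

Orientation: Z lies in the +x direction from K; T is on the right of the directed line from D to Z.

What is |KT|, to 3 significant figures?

13.7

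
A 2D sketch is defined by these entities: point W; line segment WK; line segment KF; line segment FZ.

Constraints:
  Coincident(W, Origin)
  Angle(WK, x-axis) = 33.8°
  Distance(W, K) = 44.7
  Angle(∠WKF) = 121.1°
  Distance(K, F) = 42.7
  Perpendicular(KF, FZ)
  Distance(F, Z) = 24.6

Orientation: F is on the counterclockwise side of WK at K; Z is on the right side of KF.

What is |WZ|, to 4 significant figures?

91.00

∠WKF = 121.1°, so KF runs at 33.8° + (180° − 121.1°) = 92.70° from the x-axis; with |KF| = 42.7, F = K + 42.7·(cos 92.70°, sin 92.70°) = (35.13, 67.52). The perpendicularity gives FZ at right angles to KF; with |FZ| = 24.6 on the right of KF, Z = F + 24.6·(0.9989, 0.04711) = (59.71, 68.68). Then |WZ| = |Z − W| = 91.00.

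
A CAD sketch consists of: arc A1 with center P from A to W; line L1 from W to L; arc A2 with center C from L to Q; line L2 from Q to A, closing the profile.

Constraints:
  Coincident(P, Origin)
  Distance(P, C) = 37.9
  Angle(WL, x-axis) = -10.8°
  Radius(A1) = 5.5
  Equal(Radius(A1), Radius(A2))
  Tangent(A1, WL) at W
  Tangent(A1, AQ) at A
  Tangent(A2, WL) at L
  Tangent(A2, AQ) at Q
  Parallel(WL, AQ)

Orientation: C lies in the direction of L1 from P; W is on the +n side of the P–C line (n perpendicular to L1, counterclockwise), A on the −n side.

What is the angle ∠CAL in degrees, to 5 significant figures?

7.9277°

Tangency of A1 to both parallel lines with radius 5.5 puts W and A at P ± 5.5·n: W = (1.0306, 5.4026), A = (-1.0306, -5.4026). Equal radii place L and Q the same way about C: L = C + 5.5·n = (38.259, -1.6992), Q = C − 5.5·n = (36.198, -12.504). Then cos ∠CAL = AC·AL / (|AC||AL|), giving 7.9277°.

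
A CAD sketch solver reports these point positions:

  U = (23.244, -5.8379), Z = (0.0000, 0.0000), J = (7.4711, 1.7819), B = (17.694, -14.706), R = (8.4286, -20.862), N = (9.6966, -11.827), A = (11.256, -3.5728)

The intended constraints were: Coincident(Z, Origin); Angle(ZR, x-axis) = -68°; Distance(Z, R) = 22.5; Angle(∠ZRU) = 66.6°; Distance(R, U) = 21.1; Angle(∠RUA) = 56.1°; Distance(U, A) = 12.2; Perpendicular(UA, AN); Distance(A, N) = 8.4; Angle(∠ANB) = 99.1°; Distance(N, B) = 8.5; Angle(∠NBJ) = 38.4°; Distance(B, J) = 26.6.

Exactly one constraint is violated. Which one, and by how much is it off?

Distance(B, J) = 26.6 — off by 7.20.

Z = (0.00, 0.00) ✓; ZR at -68.00° ✓; |ZR| = 22.50 ✓; ∠ZRU = 66.60° ✓; |RU| = 21.10 ✓; ∠RUA = 56.10° ✓; |UA| = 12.20 ✓; ∠(UA, AN) = 90.00° ✓; |AN| = 8.400 ✓; ∠ANB = 99.10° ✓; |NB| = 8.500 ✓; ∠NBJ = 38.40° ✓; |BJ| = 19.40 ✗.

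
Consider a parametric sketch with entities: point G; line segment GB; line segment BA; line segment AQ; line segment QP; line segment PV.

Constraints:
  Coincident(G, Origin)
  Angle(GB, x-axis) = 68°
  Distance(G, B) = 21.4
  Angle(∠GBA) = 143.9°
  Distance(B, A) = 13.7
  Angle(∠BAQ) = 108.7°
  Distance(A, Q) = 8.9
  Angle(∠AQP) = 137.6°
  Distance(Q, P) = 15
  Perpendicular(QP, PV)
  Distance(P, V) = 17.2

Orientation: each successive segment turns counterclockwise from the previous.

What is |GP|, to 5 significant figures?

29.411

G is at the origin; GB runs at 68.0° with length 21.4, so B = (8.0166, 19.842). ∠GBA = 143.9° gives BA at 104.10° from the x-axis; with |BA| = 13.7, A = (4.6791, 33.129). ∠BAQ = 108.7° gives AQ at 175.40° from the x-axis; with |AQ| = 8.9, Q = (-4.1923, 33.843). ∠AQP = 137.6° gives QP at -142.20° from the x-axis; with |QP| = 15.0, P = (-16.045, 24.649). Then |GP| = |P − G| = 29.411.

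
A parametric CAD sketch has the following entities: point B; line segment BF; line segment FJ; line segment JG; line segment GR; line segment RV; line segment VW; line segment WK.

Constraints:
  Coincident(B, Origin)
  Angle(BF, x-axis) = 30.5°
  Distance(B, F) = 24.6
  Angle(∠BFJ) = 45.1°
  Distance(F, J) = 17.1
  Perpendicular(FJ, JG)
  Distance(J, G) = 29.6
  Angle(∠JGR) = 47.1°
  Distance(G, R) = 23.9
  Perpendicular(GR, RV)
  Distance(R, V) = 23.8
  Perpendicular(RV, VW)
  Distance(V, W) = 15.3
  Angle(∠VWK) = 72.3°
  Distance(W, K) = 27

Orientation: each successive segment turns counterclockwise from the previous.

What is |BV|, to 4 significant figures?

21.59

∠JGR = 47.1° gives GR at 28.30° from the x-axis; with |GR| = 23.9, R = (18.23, -0.5177). GR is perpendicular to RV, so RV runs at 118.3°; with |RV| = 23.8, V = (6.947, 20.44). Then |BV| = |V − B| = 21.59.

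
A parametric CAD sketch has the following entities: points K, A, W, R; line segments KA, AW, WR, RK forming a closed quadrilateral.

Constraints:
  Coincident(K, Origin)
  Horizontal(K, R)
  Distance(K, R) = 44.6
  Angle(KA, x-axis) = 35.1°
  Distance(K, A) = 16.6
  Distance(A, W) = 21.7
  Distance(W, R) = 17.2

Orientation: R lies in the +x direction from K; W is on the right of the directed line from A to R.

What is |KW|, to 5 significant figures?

29.204

Checks: |AW| = 21.70 ✓; |WR| = 17.20 ✓.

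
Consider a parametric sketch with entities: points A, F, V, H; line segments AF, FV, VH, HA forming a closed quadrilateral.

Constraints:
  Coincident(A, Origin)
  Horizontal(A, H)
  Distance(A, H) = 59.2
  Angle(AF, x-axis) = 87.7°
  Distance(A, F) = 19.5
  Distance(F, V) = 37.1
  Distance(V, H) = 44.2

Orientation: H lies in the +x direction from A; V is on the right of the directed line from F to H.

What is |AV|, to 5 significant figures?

22.045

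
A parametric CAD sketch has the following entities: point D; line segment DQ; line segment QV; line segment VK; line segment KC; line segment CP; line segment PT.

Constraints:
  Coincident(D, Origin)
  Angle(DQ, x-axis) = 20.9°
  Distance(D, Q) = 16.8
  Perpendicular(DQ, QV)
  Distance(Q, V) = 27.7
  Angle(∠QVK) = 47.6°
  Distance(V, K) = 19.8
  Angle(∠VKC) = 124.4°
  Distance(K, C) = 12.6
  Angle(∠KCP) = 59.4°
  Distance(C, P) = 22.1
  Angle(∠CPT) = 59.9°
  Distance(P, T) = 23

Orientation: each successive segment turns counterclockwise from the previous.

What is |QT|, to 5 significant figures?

29.437

D is at the origin; DQ runs at 20.9° with length 16.8, so Q = (15.695, 5.9932). DQ ⟂ QV, so QV runs at 110.90°; with |QV| = 27.7, V = (5.8130, 31.871). ∠QVK = 47.6° gives VK at -116.70° from the x-axis; with |VK| = 19.8, K = (-3.0835, 14.182). ∠VKC = 124.4° gives KC at -61.100° from the x-axis; with |KC| = 12.6, C = (3.0058, 3.1511). ∠KCP = 59.4° gives CP at 59.500° from the x-axis; with |CP| = 22.1, P = (14.222, 22.193). ∠CPT = 59.9° gives PT at 179.60° from the x-axis; with |PT| = 23.0, T = (-8.7770, 22.354). Then |QT| = |T − Q| = 29.437.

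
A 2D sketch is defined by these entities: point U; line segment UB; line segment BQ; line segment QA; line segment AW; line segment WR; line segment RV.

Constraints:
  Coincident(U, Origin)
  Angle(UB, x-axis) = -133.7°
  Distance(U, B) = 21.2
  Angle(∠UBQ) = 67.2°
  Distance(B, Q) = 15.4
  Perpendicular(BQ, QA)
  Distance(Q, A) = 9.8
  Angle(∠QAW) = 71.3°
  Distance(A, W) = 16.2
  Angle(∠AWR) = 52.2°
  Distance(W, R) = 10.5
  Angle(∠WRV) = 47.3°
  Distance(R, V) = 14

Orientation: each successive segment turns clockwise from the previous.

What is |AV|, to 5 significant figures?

9.2701

U is at the origin; UB runs at -133.7° with length 21.2, so B = (-14.647, -15.327). ∠UBQ = 67.2° gives BQ at 113.50° from the x-axis; with |BQ| = 15.4, Q = (-20.787, -1.2042). BQ ⟂ QA, so QA runs at 23.500°; with |QA| = 9.8, A = (-11.800, 2.7036). ∠QAW = 71.3° gives AW at -85.200° from the x-axis; with |AW| = 16.2, W = (-10.445, -13.440). ∠AWR = 52.2° gives WR at 147.00° from the x-axis; with |WR| = 10.5, R = (-19.251, -7.7209). ∠WRV = 47.3° gives RV at 14.300° from the x-axis; with |RV| = 14.0, V = (-5.6845, -4.2629). Then |AV| = |V − A| = 9.2701.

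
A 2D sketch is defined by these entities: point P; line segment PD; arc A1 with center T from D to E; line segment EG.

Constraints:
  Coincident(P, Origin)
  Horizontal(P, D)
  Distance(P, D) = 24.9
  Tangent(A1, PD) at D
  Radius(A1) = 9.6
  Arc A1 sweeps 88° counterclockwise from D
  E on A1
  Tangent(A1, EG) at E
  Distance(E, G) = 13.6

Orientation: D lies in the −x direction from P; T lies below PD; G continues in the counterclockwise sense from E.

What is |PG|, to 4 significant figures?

41.78

P is at the origin; P and D share the same y with |PD| = 24.9 and D on the −x side, so D = (-24.90, 0.000). Since A1 is tangent to PD there, TD ⟂ PD, so T = D + (0, -9.6) = (-24.90, -9.600). On A1, D sits at bearing 90° from T; an 88° counterclockwise sweep puts E at bearing 178°, so E = T + 9.6·(cos 178°, sin 178°) = (-34.49, -9.265). Tangency of A1 to EG means the radius TE is perpendicular to EG, so EG runs along (−sin 178°, cos 178°); with |EG| = 13.6, G = (-34.97, -22.86). Then |PG| = |G − P| = 41.78.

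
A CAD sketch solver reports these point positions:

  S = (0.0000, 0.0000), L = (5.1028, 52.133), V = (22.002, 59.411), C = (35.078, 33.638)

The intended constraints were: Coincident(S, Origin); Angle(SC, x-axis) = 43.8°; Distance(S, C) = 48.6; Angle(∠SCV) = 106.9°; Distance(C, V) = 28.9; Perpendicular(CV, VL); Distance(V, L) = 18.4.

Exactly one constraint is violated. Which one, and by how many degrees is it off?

Perpendicular(CV, VL) — off by 3.60°.

S = (0.00, 0.00) ✓; SC at 43.80° ✓; |SC| = 48.60 ✓; ∠SCV = 106.9° ✓; |CV| = 28.90 ✓; ∠(CV, VL) = 86.40° ✗; |VL| = 18.40 ✓.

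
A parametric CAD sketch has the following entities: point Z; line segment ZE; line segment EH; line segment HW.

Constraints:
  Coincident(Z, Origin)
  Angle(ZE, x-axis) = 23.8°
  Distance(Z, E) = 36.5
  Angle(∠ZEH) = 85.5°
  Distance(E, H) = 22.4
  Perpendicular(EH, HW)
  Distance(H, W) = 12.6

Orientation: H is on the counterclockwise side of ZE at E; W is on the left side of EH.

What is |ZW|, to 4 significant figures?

30.78

∠ZEH = 85.5°, so EH runs at 23.8° + (180° − 85.5°) = 118.3° from the x-axis; with |EH| = 22.4, H = E + 22.4·(cos 118.3°, sin 118.3°) = (22.78, 34.45). The perpendicularity gives HW at right angles to EH; with |HW| = 12.6 on the left of EH, W = H + 12.6·(-0.8805, -0.4741) = (11.68, 28.48). Then |ZW| = |W − Z| = 30.78.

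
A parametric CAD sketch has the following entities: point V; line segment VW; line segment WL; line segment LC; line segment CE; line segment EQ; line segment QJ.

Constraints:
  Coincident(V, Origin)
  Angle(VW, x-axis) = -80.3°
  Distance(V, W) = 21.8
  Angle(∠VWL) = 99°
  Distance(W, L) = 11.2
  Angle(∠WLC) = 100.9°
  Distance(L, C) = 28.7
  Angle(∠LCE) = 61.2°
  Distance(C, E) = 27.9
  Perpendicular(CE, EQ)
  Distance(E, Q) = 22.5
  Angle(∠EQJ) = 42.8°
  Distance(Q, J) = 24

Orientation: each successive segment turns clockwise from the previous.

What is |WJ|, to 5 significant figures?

21.189

V is at the origin; VW runs at -80.3° with length 21.8, so W = (3.6731, -21.488). ∠VWL = 99.0° gives WL at -161.30° from the x-axis; with |WL| = 11.2, L = (-6.9357, -25.079). ∠WLC = 100.9° gives LC at 119.60° from the x-axis; with |LC| = 28.7, C = (-21.112, -0.12470). ∠LCE = 61.2° gives CE at 0.80000° from the x-axis; with |CE| = 27.9, E = (6.7855, 0.26485). CE ⟂ EQ, so EQ runs at -89.200°; with |EQ| = 22.5, Q = (7.0996, -22.233). ∠EQJ = 42.8° gives QJ at 133.60° from the x-axis; with |QJ| = 24.0, J = (-9.4513, -4.8528). Then |WJ| = |J − W| = 21.189.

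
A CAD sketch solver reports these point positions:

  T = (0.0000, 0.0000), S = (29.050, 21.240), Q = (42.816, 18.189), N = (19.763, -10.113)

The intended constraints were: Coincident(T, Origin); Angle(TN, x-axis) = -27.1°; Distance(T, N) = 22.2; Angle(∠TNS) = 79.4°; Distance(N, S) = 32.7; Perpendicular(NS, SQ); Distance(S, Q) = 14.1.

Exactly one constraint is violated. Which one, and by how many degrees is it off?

Perpendicular(NS, SQ) — off by 4.00°.

T = (0.00, 0.00) ✓; TN at -27.10° ✓; |TN| = 22.20 ✓; ∠TNS = 79.40° ✓; |NS| = 32.70 ✓; ∠(NS, SQ) = 86.00° ✗; |SQ| = 14.10 ✓.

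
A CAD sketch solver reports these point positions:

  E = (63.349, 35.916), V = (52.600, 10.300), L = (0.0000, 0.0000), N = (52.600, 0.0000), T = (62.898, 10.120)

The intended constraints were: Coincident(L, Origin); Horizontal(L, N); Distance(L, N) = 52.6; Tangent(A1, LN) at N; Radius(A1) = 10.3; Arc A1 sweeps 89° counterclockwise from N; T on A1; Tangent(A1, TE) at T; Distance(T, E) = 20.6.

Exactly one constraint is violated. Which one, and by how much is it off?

Distance(T, E) = 20.6 — off by 5.20.

L = (0.00, 0.00) ✓; L.y = 0.00, N.y = 0.00 ✓; |LN| = 52.60 ✓; ∠(VN, NL) = 90.00° ✓; |VN| = 10.30 ✓; bearing(V→T) − bearing(V→N) = 89.00° ✓; |VT| = 10.30 ✓; ∠(VT, TE) = 90.00° ✓; |TE| = 25.80 ✗.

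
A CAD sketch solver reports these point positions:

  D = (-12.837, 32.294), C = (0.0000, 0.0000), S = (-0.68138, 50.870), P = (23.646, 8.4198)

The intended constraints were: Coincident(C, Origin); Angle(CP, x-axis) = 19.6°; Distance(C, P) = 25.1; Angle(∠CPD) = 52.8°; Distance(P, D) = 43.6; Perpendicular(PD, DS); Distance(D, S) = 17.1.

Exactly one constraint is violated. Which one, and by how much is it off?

Distance(D, S) = 17.1 — off by 5.10.

C = (0.00, 0.00) ✓; CP at 19.60° ✓; |CP| = 25.10 ✓; ∠CPD = 52.80° ✓; |PD| = 43.60 ✓; ∠(PD, DS) = 90.00° ✓; |DS| = 22.20 ✗.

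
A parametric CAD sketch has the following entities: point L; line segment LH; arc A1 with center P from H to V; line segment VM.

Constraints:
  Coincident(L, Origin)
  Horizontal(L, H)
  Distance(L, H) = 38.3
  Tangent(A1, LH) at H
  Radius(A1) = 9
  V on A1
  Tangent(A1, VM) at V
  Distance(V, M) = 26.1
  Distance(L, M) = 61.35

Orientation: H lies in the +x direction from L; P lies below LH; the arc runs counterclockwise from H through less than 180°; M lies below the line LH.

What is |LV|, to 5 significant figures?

35.859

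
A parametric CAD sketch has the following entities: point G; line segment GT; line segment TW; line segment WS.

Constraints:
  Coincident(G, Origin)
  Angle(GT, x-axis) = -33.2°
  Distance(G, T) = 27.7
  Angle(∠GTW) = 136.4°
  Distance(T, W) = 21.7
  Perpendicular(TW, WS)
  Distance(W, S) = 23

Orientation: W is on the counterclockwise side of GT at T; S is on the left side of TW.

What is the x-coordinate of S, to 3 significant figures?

40.4

∠GTW = 136.4°, so TW runs at -33.2° + (180° − 136.4°) = 10.4° from the x-axis; with |TW| = 21.7, W = T + 21.7·(cos 10.4°, sin 10.4°) = (44.5, -11.3). TW ⟂ WS; with |WS| = 23.0 on the left of TW, S = W + 23.0·(-0.181, 0.984) = (40.4, 11.4). So S.x = 40.4.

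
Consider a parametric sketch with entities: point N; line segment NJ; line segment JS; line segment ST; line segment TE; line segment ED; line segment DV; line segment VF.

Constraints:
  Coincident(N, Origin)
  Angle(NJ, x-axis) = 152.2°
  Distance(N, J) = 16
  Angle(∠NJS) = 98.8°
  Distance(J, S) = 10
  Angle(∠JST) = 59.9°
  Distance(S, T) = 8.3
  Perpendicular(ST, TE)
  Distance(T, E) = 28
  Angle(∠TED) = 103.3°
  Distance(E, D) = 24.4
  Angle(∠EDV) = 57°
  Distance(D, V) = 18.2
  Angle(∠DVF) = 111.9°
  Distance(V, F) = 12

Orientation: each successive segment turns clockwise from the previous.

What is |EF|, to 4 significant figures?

13.23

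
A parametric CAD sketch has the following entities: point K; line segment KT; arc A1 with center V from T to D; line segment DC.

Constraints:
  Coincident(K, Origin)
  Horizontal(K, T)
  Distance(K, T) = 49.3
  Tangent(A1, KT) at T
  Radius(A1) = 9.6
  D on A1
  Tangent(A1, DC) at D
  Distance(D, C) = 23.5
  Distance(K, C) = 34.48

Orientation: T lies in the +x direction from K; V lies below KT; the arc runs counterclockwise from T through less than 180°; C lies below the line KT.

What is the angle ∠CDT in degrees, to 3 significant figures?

155°

Checks: K = (0.00, 0.00) ✓; |KT| = 49.30 ✓; |VD| = 9.600 ✓; ∠(VD, DC) = 90.00° ✓; |DC| = 23.50 ✓; |KC| = 34.48 ✓.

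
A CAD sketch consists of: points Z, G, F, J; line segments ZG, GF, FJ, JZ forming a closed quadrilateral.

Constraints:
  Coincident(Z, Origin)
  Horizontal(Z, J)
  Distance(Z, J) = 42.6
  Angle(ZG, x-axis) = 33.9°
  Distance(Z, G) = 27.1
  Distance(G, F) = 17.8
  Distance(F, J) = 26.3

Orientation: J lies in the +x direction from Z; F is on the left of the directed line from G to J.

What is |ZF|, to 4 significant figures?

44.89

Z is at the origin; ZJ is horizontal with |ZJ| = 42.6 and J in +x, so J = (42.6, 0). ZG runs at 33.9° with |ZG| = 27.1, so G = (22.49, 15.11). F is determined by |GF| = 17.8 and |FJ| = 26.3 together: it lies at the intersection of circle(G, 17.8) and circle(J, 26.3). With |GJ| = 25.15, the foot of the radical line on GJ is 5.126 from G and the perpendicular offset is √(17.8² − 5.126²) = 17.05. Taking the left-of-GJ solution: F = (36.83, 25.66).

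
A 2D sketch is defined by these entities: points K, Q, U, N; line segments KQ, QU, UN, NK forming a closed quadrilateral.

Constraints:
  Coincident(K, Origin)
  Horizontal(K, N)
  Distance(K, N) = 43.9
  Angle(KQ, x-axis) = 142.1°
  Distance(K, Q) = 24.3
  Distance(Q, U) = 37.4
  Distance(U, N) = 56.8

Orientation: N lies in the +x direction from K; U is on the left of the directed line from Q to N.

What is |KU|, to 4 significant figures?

42.89

K is at the origin; KN is horizontal with |KN| = 43.9 and N in +x, so N = (43.9, 0). KQ runs at 142.1° with |KQ| = 24.3, so Q = (-19.17, 14.93). U is determined by |QU| = 37.4 and |UN| = 56.8 together: it lies at the intersection of circle(Q, 37.4) and circle(N, 56.8). With |QN| = 64.82, the foot of the radical line on QN is 18.31 from Q and the perpendicular offset is √(37.4² − 18.31²) = 32.61. Taking the left-of-QN solution: U = (6.154, 42.44).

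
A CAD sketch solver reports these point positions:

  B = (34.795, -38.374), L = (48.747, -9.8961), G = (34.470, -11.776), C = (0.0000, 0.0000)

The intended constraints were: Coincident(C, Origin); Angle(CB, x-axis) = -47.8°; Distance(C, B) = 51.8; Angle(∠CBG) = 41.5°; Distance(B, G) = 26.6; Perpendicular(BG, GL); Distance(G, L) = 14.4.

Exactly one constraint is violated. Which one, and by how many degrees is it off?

Perpendicular(BG, GL) — off by 6.80°.

C = (0.00, 0.00) ✓; CB at -47.80° ✓; |CB| = 51.80 ✓; ∠CBG = 41.50° ✓; |BG| = 26.60 ✓; ∠(BG, GL) = 83.20° ✗; |GL| = 14.40 ✓.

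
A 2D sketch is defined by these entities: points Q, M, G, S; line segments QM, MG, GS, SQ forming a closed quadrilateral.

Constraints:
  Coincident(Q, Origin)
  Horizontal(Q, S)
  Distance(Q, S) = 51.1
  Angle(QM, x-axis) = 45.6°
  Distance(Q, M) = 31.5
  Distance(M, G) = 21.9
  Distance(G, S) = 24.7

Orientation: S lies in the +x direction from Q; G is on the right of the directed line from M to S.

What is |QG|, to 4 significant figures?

26.44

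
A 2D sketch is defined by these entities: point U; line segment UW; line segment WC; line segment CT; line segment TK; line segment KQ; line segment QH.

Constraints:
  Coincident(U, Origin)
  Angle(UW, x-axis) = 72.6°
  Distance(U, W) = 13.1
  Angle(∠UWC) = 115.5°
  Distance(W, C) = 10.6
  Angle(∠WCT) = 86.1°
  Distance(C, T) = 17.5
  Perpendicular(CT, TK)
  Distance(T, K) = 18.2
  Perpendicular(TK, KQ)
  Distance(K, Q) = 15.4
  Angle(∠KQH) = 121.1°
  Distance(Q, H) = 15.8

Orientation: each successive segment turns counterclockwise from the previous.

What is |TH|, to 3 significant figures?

24.0

U is at the origin; UW runs at 72.6° with length 13.1, so W = (3.92, 12.5). ∠UWC = 115.5° gives WC at 137° from the x-axis; with |WC| = 10.6, C = (-3.85, 19.7). ∠WCT = 86.1° gives CT at -129° from the x-axis; with |CT| = 17.5, T = (-14.9, 6.12). The perpendicularity gives TK at right angles to CT, so TK runs at -39.0°; with |TK| = 18.2, K = (-0.717, -5.34). TK ⟂ KQ, so KQ runs at 51.0°; with |KQ| = 15.4, Q = (8.97, 6.63). ∠KQH = 121.1° gives QH at 110° from the x-axis; with |QH| = 15.8, H = (3.60, 21.5). Then |TH| = |H − T| = 24.0.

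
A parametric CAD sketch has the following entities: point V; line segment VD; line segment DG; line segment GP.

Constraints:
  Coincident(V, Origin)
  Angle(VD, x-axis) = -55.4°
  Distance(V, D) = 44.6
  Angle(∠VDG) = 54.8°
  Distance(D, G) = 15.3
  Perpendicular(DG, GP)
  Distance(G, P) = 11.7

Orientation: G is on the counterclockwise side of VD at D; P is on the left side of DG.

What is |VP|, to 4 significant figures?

26.84

∠VDG = 54.8°, so DG runs at -55.4° + (180° − 54.8°) = 69.80° from the x-axis; with |DG| = 15.3, G = D + 15.3·(cos 69.80°, sin 69.80°) = (30.61, -22.35). The perpendicularity gives GP at right angles to DG; with |GP| = 11.7 on the left of DG, P = G + 11.7·(-0.9385, 0.3453) = (19.63, -18.31). Then |VP| = |P − V| = 26.84.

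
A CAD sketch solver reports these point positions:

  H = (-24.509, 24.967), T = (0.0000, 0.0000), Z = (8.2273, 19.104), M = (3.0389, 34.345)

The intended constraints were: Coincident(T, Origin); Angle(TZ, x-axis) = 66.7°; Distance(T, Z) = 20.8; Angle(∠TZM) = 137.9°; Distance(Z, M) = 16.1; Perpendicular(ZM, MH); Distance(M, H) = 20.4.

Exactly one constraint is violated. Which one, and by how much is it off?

Distance(M, H) = 20.4 — off by 8.70.

T = (0.00, 0.00) ✓; TZ at 66.70° ✓; |TZ| = 20.80 ✓; ∠TZM = 137.9° ✓; |ZM| = 16.10 ✓; ∠(ZM, MH) = 90.00° ✓; |MH| = 29.10 ✗.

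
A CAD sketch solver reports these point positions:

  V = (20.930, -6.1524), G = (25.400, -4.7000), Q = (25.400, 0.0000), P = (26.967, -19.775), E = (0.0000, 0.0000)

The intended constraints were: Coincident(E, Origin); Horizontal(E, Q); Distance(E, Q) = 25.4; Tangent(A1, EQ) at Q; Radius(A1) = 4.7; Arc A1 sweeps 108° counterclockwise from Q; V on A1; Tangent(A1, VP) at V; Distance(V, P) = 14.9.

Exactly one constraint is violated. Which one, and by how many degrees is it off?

Tangent(A1, VP) at V — off by 5.90°.

E = (0.00, 0.00) ✓; E.y = 0.00, Q.y = 0.00 ✓; |EQ| = 25.40 ✓; ∠(GQ, QE) = 90.00° ✓; |GQ| = 4.700 ✓; bearing(G→V) − bearing(G→Q) = 108.0° ✓; |GV| = 4.700 ✓; ∠(GV, VP) = 84.10° ✗; |VP| = 14.90 ✓.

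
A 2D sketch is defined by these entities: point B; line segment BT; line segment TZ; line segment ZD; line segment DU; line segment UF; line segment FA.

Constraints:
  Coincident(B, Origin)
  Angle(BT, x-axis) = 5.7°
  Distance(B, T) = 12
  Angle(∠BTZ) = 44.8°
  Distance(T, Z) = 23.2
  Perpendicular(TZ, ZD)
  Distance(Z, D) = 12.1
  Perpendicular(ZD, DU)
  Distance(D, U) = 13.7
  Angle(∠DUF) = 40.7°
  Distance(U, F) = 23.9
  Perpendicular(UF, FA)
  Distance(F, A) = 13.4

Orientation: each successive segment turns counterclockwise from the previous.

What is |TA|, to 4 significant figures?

36.96

B is at the origin; BT runs at 5.7° with length 12.0, so T = (11.94, 1.192). ∠BTZ = 44.8° gives TZ at 140.9° from the x-axis; with |TZ| = 23.2, Z = (-6.064, 15.82). TZ ⟂ ZD, so ZD runs at -129.1°; with |ZD| = 12.1, D = (-13.69, 6.433). The perpendicularity gives DU at right angles to ZD, so DU runs at -39.10°; with |DU| = 13.7, U = (-3.063, -2.207). ∠DUF = 40.7° gives UF at 100.2° from the x-axis; with |UF| = 23.9, F = (-7.295, 21.32). UF is perpendicular to FA, so FA runs at -169.8°; with |FA| = 13.4, A = (-20.48, 18.94). Then |TA| = |A − T| = 36.96.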